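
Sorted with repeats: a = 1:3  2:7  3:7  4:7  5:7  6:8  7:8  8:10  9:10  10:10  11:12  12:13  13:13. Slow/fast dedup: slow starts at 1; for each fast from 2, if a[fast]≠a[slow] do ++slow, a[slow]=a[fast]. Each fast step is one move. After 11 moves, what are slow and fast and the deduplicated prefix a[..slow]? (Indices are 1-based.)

(s=1,f=2) a[fast]=7≠a[slow]=3 write a[2]=7 → slow++,fast++
(s=2,f=3) a[fast]=7=a[slow] dup → fast++
(s=2,f=4) a[fast]=7=a[slow] dup → fast++
(s=2,f=5) a[fast]=7=a[slow] dup → fast++
(s=2,f=6) a[fast]=8≠a[slow]=7 write a[3]=8 → slow++,fast++
(s=3,f=7) a[fast]=8=a[slow] dup → fast++
(s=3,f=8) a[fast]=10≠a[slow]=8 write a[4]=10 → slow++,fast++
(s=4,f=9) a[fast]=10=a[slow] dup → fast++
(s=4,f=10) a[fast]=10=a[slow] dup → fast++
(s=4,f=11) a[fast]=12≠a[slow]=10 write a[5]=12 → slow++,fast++
(s=5,f=12) a[fast]=13≠a[slow]=12 write a[6]=13 → slow++,fast++

slow=6, fast=13, prefix=[3, 7, 8, 10, 12, 13]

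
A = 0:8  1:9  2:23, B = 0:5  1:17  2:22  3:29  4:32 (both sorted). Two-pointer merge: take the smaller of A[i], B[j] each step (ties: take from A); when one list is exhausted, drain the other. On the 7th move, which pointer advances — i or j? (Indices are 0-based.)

[i=0,j=0] A[i]=8>B[j]=5 take 5 → j++
[i=0,j=1] A[i]=8<=B[j]=17 take 8 → i++
[i=1,j=1] A[i]=9<=B[j]=17 take 9 → i++
[i=2,j=1] A[i]=23>B[j]=17 take 17 → j++
[i=2,j=2] A[i]=23>B[j]=22 take 22 → j++
[i=2,j=3] A[i]=23<=B[j]=29 take 23 → i++
[i=3,j=3] A done, take B[j]=29 → j++

j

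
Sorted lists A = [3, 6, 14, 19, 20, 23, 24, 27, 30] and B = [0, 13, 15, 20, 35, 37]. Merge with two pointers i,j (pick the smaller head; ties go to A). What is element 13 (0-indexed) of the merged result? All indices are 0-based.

merged[13] = 35

i=0 j=0: A[i]=3>B[j]=0 take 0, j++
i=0 j=1: A[i]=3<=B[j]=13 take 3, i++
i=1 j=1: A[i]=6<=B[j]=13 take 6, i++
i=2 j=1: A[i]=14>B[j]=13 take 13, j++
i=2 j=2: A[i]=14<=B[j]=15 take 14, i++
i=3 j=2: A[i]=19>B[j]=15 take 15, j++
i=3 j=3: A[i]=19<=B[j]=20 take 19, i++
i=4 j=3: A[i]=20<=B[j]=20 take 20, i++
i=5 j=3: A[i]=23>B[j]=20 take 20, j++
i=5 j=4: A[i]=23<=B[j]=35 take 23, i++
i=6 j=4: A[i]=24<=B[j]=35 take 24, i++
i=7 j=4: A[i]=27<=B[j]=35 take 27, i++
i=8 j=4: A[i]=30<=B[j]=35 take 30, i++
i=9 j=4: A done, take B[j]=35, j++
i=9 j=5: A done, take B[j]=37, j++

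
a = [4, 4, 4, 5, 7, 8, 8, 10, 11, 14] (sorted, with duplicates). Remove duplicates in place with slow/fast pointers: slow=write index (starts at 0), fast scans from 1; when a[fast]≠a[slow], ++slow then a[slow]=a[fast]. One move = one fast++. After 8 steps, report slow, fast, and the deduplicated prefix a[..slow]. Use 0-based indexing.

slow=0 fast=1: a[fast]=4=a[slow] dup, fast++
slow=0 fast=2: a[fast]=4=a[slow] dup, fast++
slow=0 fast=3: a[fast]=5≠a[slow]=4 write a[1]=5, slow++,fast++
slow=1 fast=4: a[fast]=7≠a[slow]=5 write a[2]=7, slow++,fast++
slow=2 fast=5: a[fast]=8≠a[slow]=7 write a[3]=8, slow++,fast++
slow=3 fast=6: a[fast]=8=a[slow] dup, fast++
slow=3 fast=7: a[fast]=10≠a[slow]=8 write a[4]=10, slow++,fast++
slow=4 fast=8: a[fast]=11≠a[slow]=10 write a[5]=11, slow++,fast++

slow=5, fast=9, prefix=[4, 5, 7, 8, 10, 11]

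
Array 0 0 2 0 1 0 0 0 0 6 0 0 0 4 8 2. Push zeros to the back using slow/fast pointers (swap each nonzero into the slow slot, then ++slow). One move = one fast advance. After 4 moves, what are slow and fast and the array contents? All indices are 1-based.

slow=2, fast=5, a=[2, 0, 0, 0, 1, 0, 0, 0, 0, 6, 0, 0, 0, 4, 8, 2]

(s=1,f=1) a[fast]=0 → fast++
(s=1,f=2) a[fast]=0 → fast++
(s=1,f=3) a[fast]=2≠0 swap→a[1]=2 → slow++,fast++
(s=2,f=4) a[fast]=0 → fast++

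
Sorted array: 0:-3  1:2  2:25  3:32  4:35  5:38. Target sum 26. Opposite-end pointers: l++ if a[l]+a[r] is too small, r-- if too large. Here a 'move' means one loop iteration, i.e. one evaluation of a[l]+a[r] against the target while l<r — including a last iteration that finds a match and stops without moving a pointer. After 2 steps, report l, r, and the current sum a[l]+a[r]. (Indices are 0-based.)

l=0 r=5: -3+38=35 >26, r--
l=0 r=4: -3+35=32 >26, r--

l=0, r=3, sum=29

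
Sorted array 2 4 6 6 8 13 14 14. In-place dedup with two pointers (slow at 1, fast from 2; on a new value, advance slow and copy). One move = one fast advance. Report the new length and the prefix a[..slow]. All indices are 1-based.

slow=1 fast=2: a[fast]=4≠a[slow]=2 write a[2]=4, slow++,fast++
slow=2 fast=3: a[fast]=6≠a[slow]=4 write a[3]=6, slow++,fast++
slow=3 fast=4: a[fast]=6=a[slow] dup, fast++
slow=3 fast=5: a[fast]=8≠a[slow]=6 write a[4]=8, slow++,fast++
slow=4 fast=6: a[fast]=13≠a[slow]=8 write a[5]=13, slow++,fast++
slow=5 fast=7: a[fast]=14≠a[slow]=13 write a[6]=14, slow++,fast++
slow=6 fast=8: a[fast]=14=a[slow] dup, fast++

length 6; prefix = [2, 4, 6, 8, 13, 14]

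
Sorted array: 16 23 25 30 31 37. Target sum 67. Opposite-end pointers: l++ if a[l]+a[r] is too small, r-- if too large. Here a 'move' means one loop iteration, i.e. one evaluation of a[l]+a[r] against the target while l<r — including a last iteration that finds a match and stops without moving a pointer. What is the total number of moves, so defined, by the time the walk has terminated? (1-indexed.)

l=1 r=6: 16+37=53 <67, l++
l=2 r=6: 23+37=60 <67, l++
l=3 r=6: 25+37=62 <67, l++
l=4 r=6: 30+37=67, found

4 moves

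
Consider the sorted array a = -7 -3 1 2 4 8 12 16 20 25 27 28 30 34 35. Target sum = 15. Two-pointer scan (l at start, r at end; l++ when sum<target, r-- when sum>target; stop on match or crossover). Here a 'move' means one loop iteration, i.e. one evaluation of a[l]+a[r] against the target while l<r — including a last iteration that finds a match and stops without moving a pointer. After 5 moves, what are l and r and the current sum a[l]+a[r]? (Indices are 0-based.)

l=0, r=9, sum=18

l=0 r=14: -7+35=28 >15, r--
l=0 r=13: -7+34=27 >15, r--
l=0 r=12: -7+30=23 >15, r--
l=0 r=11: -7+28=21 >15, r--
l=0 r=10: -7+27=20 >15, r--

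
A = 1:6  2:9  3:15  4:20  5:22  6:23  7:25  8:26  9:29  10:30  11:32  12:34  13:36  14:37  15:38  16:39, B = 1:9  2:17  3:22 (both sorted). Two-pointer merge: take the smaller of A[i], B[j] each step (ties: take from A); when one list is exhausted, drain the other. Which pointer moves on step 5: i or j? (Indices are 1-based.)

j

[i=1,j=1] A[i]=6<=B[j]=9 take 6 → i++
[i=2,j=1] A[i]=9<=B[j]=9 take 9 → i++
[i=3,j=1] A[i]=15>B[j]=9 take 9 → j++
[i=3,j=2] A[i]=15<=B[j]=17 take 15 → i++
[i=4,j=2] A[i]=20>B[j]=17 take 17 → j++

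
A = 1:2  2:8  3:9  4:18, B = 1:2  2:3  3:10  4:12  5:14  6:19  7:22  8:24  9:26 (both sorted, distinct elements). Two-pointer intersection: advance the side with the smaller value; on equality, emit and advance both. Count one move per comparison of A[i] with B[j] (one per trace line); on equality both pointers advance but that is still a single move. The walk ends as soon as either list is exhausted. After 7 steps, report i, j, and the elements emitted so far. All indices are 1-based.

i=4, j=6, emitted=[2]

i=1 j=1: 2==2 emit, i++,j++
i=2 j=2: 8>3, j++
i=2 j=3: 8<10, i++
i=3 j=3: 9<10, i++
i=4 j=3: 18>10, j++
i=4 j=4: 18>12, j++
i=4 j=5: 18>14, j++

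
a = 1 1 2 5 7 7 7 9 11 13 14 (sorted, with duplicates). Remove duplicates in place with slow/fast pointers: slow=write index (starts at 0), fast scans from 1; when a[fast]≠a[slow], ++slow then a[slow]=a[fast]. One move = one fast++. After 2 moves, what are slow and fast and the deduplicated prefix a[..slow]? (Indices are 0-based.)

slow=0 fast=1: a[fast]=1=a[slow] dup, fast++
slow=0 fast=2: a[fast]=2≠a[slow]=1 write a[1]=2, slow++,fast++

slow=1, fast=3, prefix=[1, 2]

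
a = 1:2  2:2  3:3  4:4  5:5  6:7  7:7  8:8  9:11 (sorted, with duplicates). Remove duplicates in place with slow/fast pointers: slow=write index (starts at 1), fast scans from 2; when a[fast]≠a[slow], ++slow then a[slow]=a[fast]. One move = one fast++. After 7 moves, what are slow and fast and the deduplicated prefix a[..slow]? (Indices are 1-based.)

slow=6, fast=9, prefix=[2, 3, 4, 5, 7, 8]

(s=1,f=2) a[fast]=2=a[slow] dup → fast++
(s=1,f=3) a[fast]=3≠a[slow]=2 write a[2]=3 → slow++,fast++
(s=2,f=4) a[fast]=4≠a[slow]=3 write a[3]=4 → slow++,fast++
(s=3,f=5) a[fast]=5≠a[slow]=4 write a[4]=5 → slow++,fast++
(s=4,f=6) a[fast]=7≠a[slow]=5 write a[5]=7 → slow++,fast++
(s=5,f=7) a[fast]=7=a[slow] dup → fast++
(s=5,f=8) a[fast]=8≠a[slow]=7 write a[6]=8 → slow++,fast++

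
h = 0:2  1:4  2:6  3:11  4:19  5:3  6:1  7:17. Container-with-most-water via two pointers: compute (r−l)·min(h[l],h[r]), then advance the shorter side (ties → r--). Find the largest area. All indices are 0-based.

[0,7] min(2,17)*7=14 best=14 * → l++
[1,7] min(4,17)*6=24 best=24 * → l++
[2,7] min(6,17)*5=30 best=30 * → l++
[3,7] min(11,17)*4=44 best=44 * → l++
[4,7] min(19,17)*3=51 best=51 * → r--
[4,6] min(19,1)*2=2 best=51 → r--
[4,5] min(19,3)*1=3 best=51 → r--

max area = 51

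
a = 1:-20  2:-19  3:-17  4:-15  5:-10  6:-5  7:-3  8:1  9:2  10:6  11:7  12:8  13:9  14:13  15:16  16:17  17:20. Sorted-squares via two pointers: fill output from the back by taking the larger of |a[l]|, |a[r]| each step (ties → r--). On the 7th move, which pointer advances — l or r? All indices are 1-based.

l=1 r=17: |-20|<=|20| out[17]=400, r--
l=1 r=16: |-20|>|17| out[16]=400, l++
l=2 r=16: |-19|>|17| out[15]=361, l++
l=3 r=16: |-17|<=|17| out[14]=289, r--
l=3 r=15: |-17|>|16| out[13]=289, l++
l=4 r=15: |-15|<=|16| out[12]=256, r--
l=4 r=14: |-15|>|13| out[11]=225, l++

l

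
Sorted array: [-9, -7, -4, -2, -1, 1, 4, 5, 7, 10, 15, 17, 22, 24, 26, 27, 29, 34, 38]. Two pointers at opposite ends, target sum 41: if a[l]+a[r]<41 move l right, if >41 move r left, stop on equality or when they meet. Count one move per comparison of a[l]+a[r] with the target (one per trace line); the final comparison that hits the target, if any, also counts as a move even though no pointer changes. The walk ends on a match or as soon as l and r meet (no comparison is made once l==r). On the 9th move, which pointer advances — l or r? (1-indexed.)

l

l=1 r=19: -9+38=29 <41, l++
l=2 r=19: -7+38=31 <41, l++
l=3 r=19: -4+38=34 <41, l++
l=4 r=19: -2+38=36 <41, l++
l=5 r=19: -1+38=37 <41, l++
l=6 r=19: 1+38=39 <41, l++
l=7 r=19: 4+38=42 >41, r--
l=7 r=18: 4+34=38 <41, l++
l=8 r=18: 5+34=39 <41, l++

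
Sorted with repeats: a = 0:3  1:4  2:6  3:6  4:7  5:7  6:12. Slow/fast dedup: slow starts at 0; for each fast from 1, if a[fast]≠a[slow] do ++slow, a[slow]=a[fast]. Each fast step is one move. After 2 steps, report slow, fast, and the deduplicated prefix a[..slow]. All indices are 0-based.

slow=0 fast=1: a[fast]=4≠a[slow]=3 write a[1]=4, slow++,fast++
slow=1 fast=2: a[fast]=6≠a[slow]=4 write a[2]=6, slow++,fast++

slow=2, fast=3, prefix=[3, 4, 6]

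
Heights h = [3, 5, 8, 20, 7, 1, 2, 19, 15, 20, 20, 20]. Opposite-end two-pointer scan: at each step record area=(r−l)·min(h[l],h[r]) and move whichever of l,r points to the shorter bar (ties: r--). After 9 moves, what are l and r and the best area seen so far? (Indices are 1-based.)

[1,12] min(3,20)*11=33 best=33 * → l++
[2,12] min(5,20)*10=50 best=50 * → l++
[3,12] min(8,20)*9=72 best=72 * → l++
[4,12] min(20,20)*8=160 best=160 * → r--
[4,11] min(20,20)*7=140 best=160 → r--
[4,10] min(20,20)*6=120 best=160 → r--
[4,9] min(20,15)*5=75 best=160 → r--
[4,8] min(20,19)*4=76 best=160 → r--
[4,7] min(20,2)*3=6 best=160 → r--

l=4, r=6, best area=160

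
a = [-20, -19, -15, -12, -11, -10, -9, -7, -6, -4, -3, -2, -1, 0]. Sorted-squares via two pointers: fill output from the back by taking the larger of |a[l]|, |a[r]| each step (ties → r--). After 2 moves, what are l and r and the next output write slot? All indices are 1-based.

l=3, r=14, next write slot=12

l=1 r=14: |-20|>|0| out[14]=400, l++
l=2 r=14: |-19|>|0| out[13]=361, l++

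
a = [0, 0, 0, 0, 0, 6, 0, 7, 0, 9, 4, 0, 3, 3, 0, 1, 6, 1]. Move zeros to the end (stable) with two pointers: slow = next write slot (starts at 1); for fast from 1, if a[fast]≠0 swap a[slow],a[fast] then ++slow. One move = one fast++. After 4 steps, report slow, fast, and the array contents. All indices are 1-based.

(s=1,f=1) a[fast]=0 → fast++
(s=1,f=2) a[fast]=0 → fast++
(s=1,f=3) a[fast]=0 → fast++
(s=1,f=4) a[fast]=0 → fast++

slow=1, fast=5, a=[0, 0, 0, 0, 0, 6, 0, 7, 0, 9, 4, 0, 3, 3, 0, 1, 6, 1]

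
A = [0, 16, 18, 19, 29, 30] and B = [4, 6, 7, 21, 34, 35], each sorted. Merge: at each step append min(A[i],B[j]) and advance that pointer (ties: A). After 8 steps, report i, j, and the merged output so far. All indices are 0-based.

i=0 j=0: A[i]=0<=B[j]=4 take 0, i++
i=1 j=0: A[i]=16>B[j]=4 take 4, j++
i=1 j=1: A[i]=16>B[j]=6 take 6, j++
i=1 j=2: A[i]=16>B[j]=7 take 7, j++
i=1 j=3: A[i]=16<=B[j]=21 take 16, i++
i=2 j=3: A[i]=18<=B[j]=21 take 18, i++
i=3 j=3: A[i]=19<=B[j]=21 take 19, i++
i=4 j=3: A[i]=29>B[j]=21 take 21, j++

i=4, j=4, merged so far=[0, 4, 6, 7, 16, 18, 19, 21]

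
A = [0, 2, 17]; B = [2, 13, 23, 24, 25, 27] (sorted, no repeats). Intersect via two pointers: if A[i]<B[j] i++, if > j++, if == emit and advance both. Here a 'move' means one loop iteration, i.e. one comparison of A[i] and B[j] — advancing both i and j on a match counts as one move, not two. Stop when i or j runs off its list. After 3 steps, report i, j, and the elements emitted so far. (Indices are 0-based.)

[i=0,j=0] 0<2 → i++
[i=1,j=0] 2==2 emit → i++,j++
[i=2,j=1] 17>13 → j++

i=2, j=2, emitted=[2]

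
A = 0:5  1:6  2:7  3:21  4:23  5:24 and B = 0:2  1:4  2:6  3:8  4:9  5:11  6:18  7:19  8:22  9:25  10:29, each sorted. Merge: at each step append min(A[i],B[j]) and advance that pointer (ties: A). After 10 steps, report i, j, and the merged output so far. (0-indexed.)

i=0 j=0: A[i]=5>B[j]=2 take 2, j++
i=0 j=1: A[i]=5>B[j]=4 take 4, j++
i=0 j=2: A[i]=5<=B[j]=6 take 5, i++
i=1 j=2: A[i]=6<=B[j]=6 take 6, i++
i=2 j=2: A[i]=7>B[j]=6 take 6, j++
i=2 j=3: A[i]=7<=B[j]=8 take 7, i++
i=3 j=3: A[i]=21>B[j]=8 take 8, j++
i=3 j=4: A[i]=21>B[j]=9 take 9, j++
i=3 j=5: A[i]=21>B[j]=11 take 11, j++
i=3 j=6: A[i]=21>B[j]=18 take 18, j++

i=3, j=7, merged so far=[2, 4, 5, 6, 6, 7, 8, 9, 11, 18]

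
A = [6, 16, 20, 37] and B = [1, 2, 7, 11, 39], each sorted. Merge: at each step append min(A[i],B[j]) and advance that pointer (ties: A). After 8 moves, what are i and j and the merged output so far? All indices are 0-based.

[i=0,j=0] A[i]=6>B[j]=1 take 1 → j++
[i=0,j=1] A[i]=6>B[j]=2 take 2 → j++
[i=0,j=2] A[i]=6<=B[j]=7 take 6 → i++
[i=1,j=2] A[i]=16>B[j]=7 take 7 → j++
[i=1,j=3] A[i]=16>B[j]=11 take 11 → j++
[i=1,j=4] A[i]=16<=B[j]=39 take 16 → i++
[i=2,j=4] A[i]=20<=B[j]=39 take 20 → i++
[i=3,j=4] A[i]=37<=B[j]=39 take 37 → i++

i=4, j=4, merged so far=[1, 2, 6, 7, 11, 16, 20, 37]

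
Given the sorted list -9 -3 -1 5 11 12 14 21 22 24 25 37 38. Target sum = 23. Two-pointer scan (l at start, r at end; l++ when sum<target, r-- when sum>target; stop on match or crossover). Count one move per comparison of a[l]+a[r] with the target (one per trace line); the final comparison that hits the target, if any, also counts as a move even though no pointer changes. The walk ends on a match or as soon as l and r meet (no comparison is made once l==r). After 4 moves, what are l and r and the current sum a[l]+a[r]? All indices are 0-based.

l=0 r=12: -9+38=29 >23, r--
l=0 r=11: -9+37=28 >23, r--
l=0 r=10: -9+25=16 <23, l++
l=1 r=10: -3+25=22 <23, l++

l=2, r=10, sum=24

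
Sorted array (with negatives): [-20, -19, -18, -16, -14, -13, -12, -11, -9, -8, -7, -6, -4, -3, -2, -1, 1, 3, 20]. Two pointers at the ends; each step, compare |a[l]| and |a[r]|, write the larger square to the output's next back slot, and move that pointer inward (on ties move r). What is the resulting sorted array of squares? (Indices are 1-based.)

[1, 1, 4, 9, 9, 16, 36, 49, 64, 81, 121, 144, 169, 196, 256, 324, 361, 400, 400]

l=1 r=19: |-20|<=|20| out[19]=400, r--
l=1 r=18: |-20|>|3| out[18]=400, l++
l=2 r=18: |-19|>|3| out[17]=361, l++
l=3 r=18: |-18|>|3| out[16]=324, l++
l=4 r=18: |-16|>|3| out[15]=256, l++
l=5 r=18: |-14|>|3| out[14]=196, l++
l=6 r=18: |-13|>|3| out[13]=169, l++
l=7 r=18: |-12|>|3| out[12]=144, l++
l=8 r=18: |-11|>|3| out[11]=121, l++
l=9 r=18: |-9|>|3| out[10]=81, l++
l=10 r=18: |-8|>|3| out[9]=64, l++
l=11 r=18: |-7|>|3| out[8]=49, l++
l=12 r=18: |-6|>|3| out[7]=36, l++
l=13 r=18: |-4|>|3| out[6]=16, l++
l=14 r=18: |-3|<=|3| out[5]=9, r--
l=14 r=17: |-3|>|1| out[4]=9, l++
l=15 r=17: |-2|>|1| out[3]=4, l++
l=16 r=17: |-1|<=|1| out[2]=1, r--
l=16 r=16: |-1|<=|-1| out[1]=1, r--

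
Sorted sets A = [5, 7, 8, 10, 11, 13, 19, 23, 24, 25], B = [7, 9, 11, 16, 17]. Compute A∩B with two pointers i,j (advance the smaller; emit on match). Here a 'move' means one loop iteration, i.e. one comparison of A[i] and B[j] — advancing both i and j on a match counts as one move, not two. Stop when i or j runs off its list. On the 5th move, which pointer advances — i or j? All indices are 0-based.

i

[i=0,j=0] 5<7 → i++
[i=1,j=0] 7==7 emit → i++,j++
[i=2,j=1] 8<9 → i++
[i=3,j=1] 10>9 → j++
[i=3,j=2] 10<11 → i++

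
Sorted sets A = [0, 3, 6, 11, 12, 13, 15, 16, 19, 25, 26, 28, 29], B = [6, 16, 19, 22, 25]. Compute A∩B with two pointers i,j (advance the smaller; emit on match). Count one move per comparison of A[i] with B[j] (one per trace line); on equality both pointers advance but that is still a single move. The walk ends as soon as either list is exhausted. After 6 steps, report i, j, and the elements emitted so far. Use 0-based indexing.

i=0 j=0: 0<6, i++
i=1 j=0: 3<6, i++
i=2 j=0: 6==6 emit, i++,j++
i=3 j=1: 11<16, i++
i=4 j=1: 12<16, i++
i=5 j=1: 13<16, i++

i=6, j=1, emitted=[6]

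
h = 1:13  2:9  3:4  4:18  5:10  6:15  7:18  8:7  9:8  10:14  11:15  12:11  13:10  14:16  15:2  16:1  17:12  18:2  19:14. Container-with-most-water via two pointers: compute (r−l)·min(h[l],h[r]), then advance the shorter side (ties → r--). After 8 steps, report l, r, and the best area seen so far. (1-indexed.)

[1,19] min(13,14)*18=234 best=234 * → l++
[2,19] min(9,14)*17=153 best=234 → l++
[3,19] min(4,14)*16=64 best=234 → l++
[4,19] min(18,14)*15=210 best=234 → r--
[4,18] min(18,2)*14=28 best=234 → r--
[4,17] min(18,12)*13=156 best=234 → r--
[4,16] min(18,1)*12=12 best=234 → r--
[4,15] min(18,2)*11=22 best=234 → r--

l=4, r=14, best area=234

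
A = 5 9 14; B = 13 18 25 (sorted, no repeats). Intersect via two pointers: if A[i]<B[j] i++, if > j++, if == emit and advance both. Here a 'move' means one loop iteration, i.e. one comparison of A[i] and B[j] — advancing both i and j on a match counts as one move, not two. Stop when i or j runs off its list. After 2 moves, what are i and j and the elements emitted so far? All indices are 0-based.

i=2, j=0, emitted=[]

i=0 j=0: 5<13, i++
i=1 j=0: 9<13, i++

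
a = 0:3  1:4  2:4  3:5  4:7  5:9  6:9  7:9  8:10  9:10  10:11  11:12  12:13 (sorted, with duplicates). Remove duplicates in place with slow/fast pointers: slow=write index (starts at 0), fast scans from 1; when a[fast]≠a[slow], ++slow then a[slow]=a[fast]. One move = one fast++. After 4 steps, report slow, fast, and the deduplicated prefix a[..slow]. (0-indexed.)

slow=3, fast=5, prefix=[3, 4, 5, 7]

slow=0 fast=1: a[fast]=4≠a[slow]=3 write a[1]=4, slow++,fast++
slow=1 fast=2: a[fast]=4=a[slow] dup, fast++
slow=1 fast=3: a[fast]=5≠a[slow]=4 write a[2]=5, slow++,fast++
slow=2 fast=4: a[fast]=7≠a[slow]=5 write a[3]=7, slow++,fast++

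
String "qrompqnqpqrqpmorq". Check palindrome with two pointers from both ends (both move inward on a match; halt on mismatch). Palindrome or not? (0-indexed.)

[0,16] 'q'=='q' → l++,r--
[1,15] 'r'=='r' → l++,r--
[2,14] 'o'=='o' → l++,r--
[3,13] 'm'=='m' → l++,r--
[4,12] 'p'=='p' → l++,r--
[5,11] 'q'=='q' → l++,r--
[6,10] 'n'!='r' → stop

not a palindrome (mismatch at 6,10)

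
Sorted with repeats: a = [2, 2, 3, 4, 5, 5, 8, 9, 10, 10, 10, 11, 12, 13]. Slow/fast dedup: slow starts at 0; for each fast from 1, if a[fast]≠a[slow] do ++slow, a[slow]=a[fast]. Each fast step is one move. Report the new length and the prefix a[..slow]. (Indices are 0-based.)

(s=0,f=1) a[fast]=2=a[slow] dup → fast++
(s=0,f=2) a[fast]=3≠a[slow]=2 write a[1]=3 → slow++,fast++
(s=1,f=3) a[fast]=4≠a[slow]=3 write a[2]=4 → slow++,fast++
(s=2,f=4) a[fast]=5≠a[slow]=4 write a[3]=5 → slow++,fast++
(s=3,f=5) a[fast]=5=a[slow] dup → fast++
(s=3,f=6) a[fast]=8≠a[slow]=5 write a[4]=8 → slow++,fast++
(s=4,f=7) a[fast]=9≠a[slow]=8 write a[5]=9 → slow++,fast++
(s=5,f=8) a[fast]=10≠a[slow]=9 write a[6]=10 → slow++,fast++
(s=6,f=9) a[fast]=10=a[slow] dup → fast++
(s=6,f=10) a[fast]=10=a[slow] dup → fast++
(s=6,f=11) a[fast]=11≠a[slow]=10 write a[7]=11 → slow++,fast++
(s=7,f=12) a[fast]=12≠a[slow]=11 write a[8]=12 → slow++,fast++
(s=8,f=13) a[fast]=13≠a[slow]=12 write a[9]=13 → slow++,fast++

length 10; prefix = [2, 3, 4, 5, 8, 9, 10, 11, 12, 13]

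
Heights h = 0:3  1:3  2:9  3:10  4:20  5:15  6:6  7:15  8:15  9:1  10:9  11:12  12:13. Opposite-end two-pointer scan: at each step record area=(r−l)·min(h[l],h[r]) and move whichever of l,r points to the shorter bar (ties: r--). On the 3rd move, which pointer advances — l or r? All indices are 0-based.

l

[0,12] min(3,13)*12=36 best=36 * → l++
[1,12] min(3,13)*11=33 best=36 → l++
[2,12] min(9,13)*10=90 best=90 * → l++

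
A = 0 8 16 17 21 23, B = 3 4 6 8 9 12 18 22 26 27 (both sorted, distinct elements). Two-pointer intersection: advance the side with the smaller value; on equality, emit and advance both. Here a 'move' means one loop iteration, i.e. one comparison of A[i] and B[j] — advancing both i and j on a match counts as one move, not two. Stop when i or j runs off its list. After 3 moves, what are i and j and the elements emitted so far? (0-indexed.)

i=1, j=2, emitted=[]

[i=0,j=0] 0<3 → i++
[i=1,j=0] 8>3 → j++
[i=1,j=1] 8>4 → j++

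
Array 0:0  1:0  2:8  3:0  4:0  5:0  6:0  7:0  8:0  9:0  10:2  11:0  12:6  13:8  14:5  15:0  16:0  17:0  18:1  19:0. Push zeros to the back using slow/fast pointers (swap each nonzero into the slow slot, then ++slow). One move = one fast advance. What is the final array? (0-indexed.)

(s=0,f=0) a[fast]=0 → fast++
(s=0,f=1) a[fast]=0 → fast++
(s=0,f=2) a[fast]=8≠0 swap→a[0]=8 → slow++,fast++
(s=1,f=3) a[fast]=0 → fast++
(s=1,f=4) a[fast]=0 → fast++
(s=1,f=5) a[fast]=0 → fast++
(s=1,f=6) a[fast]=0 → fast++
(s=1,f=7) a[fast]=0 → fast++
(s=1,f=8) a[fast]=0 → fast++
(s=1,f=9) a[fast]=0 → fast++
(s=1,f=10) a[fast]=2≠0 swap→a[1]=2 → slow++,fast++
(s=2,f=11) a[fast]=0 → fast++
(s=2,f=12) a[fast]=6≠0 swap→a[2]=6 → slow++,fast++
(s=3,f=13) a[fast]=8≠0 swap→a[3]=8 → slow++,fast++
(s=4,f=14) a[fast]=5≠0 swap→a[4]=5 → slow++,fast++
(s=5,f=15) a[fast]=0 → fast++
(s=5,f=16) a[fast]=0 → fast++
(s=5,f=17) a[fast]=0 → fast++
(s=5,f=18) a[fast]=1≠0 swap→a[5]=1 → slow++,fast++
(s=6,f=19) a[fast]=0 → fast++

[8, 2, 6, 8, 5, 1, 0, 0, 0, 0, 0, 0, 0, 0, 0, 0, 0, 0, 0, 0]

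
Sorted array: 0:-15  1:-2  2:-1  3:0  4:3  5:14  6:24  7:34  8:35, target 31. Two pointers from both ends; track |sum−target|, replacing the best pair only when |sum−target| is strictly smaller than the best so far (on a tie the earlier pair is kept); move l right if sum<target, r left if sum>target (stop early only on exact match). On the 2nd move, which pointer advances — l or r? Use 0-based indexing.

r

[0,8] -15+35=20 d=11 * → l++
[1,8] -2+35=33 d=2 * → r--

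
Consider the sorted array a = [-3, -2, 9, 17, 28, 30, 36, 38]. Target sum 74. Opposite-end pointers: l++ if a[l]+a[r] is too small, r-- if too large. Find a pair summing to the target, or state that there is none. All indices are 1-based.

(36, 38)

[1,8] -3+38=35 <74 → l++
[2,8] -2+38=36 <74 → l++
[3,8] 9+38=47 <74 → l++
[4,8] 17+38=55 <74 → l++
[5,8] 28+38=66 <74 → l++
[6,8] 30+38=68 <74 → l++
[7,8] 36+38=74 → found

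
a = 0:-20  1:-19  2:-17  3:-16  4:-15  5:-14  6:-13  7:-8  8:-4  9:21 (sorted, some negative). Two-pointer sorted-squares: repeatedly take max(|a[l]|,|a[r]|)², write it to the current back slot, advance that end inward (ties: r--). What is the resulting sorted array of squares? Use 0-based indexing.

[16, 64, 169, 196, 225, 256, 289, 361, 400, 441]

[0,9] |-20|<=|21| out[9]=441 → r--
[0,8] |-20|>|-4| out[8]=400 → l++
[1,8] |-19|>|-4| out[7]=361 → l++
[2,8] |-17|>|-4| out[6]=289 → l++
[3,8] |-16|>|-4| out[5]=256 → l++
[4,8] |-15|>|-4| out[4]=225 → l++
[5,8] |-14|>|-4| out[3]=196 → l++
[6,8] |-13|>|-4| out[2]=169 → l++
[7,8] |-8|>|-4| out[1]=64 → l++
[8,8] |-4|<=|-4| out[0]=16 → r--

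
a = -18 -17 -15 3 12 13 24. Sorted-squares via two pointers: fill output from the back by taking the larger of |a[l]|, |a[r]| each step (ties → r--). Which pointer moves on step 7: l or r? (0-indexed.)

r

[0,6] |-18|<=|24| out[6]=576 → r--
[0,5] |-18|>|13| out[5]=324 → l++
[1,5] |-17|>|13| out[4]=289 → l++
[2,5] |-15|>|13| out[3]=225 → l++
[3,5] |3|<=|13| out[2]=169 → r--
[3,4] |3|<=|12| out[1]=144 → r--
[3,3] |3|<=|3| out[0]=9 → r--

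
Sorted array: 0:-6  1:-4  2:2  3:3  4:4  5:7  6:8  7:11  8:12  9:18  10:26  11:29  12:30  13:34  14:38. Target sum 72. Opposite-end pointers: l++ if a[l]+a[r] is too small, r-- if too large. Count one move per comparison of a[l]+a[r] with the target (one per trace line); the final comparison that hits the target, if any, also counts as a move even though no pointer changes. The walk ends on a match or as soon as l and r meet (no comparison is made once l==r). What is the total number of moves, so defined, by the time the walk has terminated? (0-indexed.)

[0,14] -6+38=32 <72 → l++
[1,14] -4+38=34 <72 → l++
[2,14] 2+38=40 <72 → l++
[3,14] 3+38=41 <72 → l++
[4,14] 4+38=42 <72 → l++
[5,14] 7+38=45 <72 → l++
[6,14] 8+38=46 <72 → l++
[7,14] 11+38=49 <72 → l++
[8,14] 12+38=50 <72 → l++
[9,14] 18+38=56 <72 → l++
[10,14] 26+38=64 <72 → l++
[11,14] 29+38=67 <72 → l++
[12,14] 30+38=68 <72 → l++
[13,14] 34+38=72 → found

14 moves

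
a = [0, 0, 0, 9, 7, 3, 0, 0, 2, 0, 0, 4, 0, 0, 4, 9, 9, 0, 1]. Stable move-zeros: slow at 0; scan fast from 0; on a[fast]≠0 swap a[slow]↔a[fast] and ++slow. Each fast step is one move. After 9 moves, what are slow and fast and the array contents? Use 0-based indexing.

(s=0,f=0) a[fast]=0 → fast++
(s=0,f=1) a[fast]=0 → fast++
(s=0,f=2) a[fast]=0 → fast++
(s=0,f=3) a[fast]=9≠0 swap→a[0]=9 → slow++,fast++
(s=1,f=4) a[fast]=7≠0 swap→a[1]=7 → slow++,fast++
(s=2,f=5) a[fast]=3≠0 swap→a[2]=3 → slow++,fast++
(s=3,f=6) a[fast]=0 → fast++
(s=3,f=7) a[fast]=0 → fast++
(s=3,f=8) a[fast]=2≠0 swap→a[3]=2 → slow++,fast++

slow=4, fast=9, a=[9, 7, 3, 2, 0, 0, 0, 0, 0, 0, 0, 4, 0, 0, 4, 9, 9, 0, 1]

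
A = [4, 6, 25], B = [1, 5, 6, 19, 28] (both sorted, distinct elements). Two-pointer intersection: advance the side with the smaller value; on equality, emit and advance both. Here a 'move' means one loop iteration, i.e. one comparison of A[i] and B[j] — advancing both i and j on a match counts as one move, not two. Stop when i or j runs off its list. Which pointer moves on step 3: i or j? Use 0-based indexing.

j

i=0 j=0: 4>1, j++
i=0 j=1: 4<5, i++
i=1 j=1: 6>5, j++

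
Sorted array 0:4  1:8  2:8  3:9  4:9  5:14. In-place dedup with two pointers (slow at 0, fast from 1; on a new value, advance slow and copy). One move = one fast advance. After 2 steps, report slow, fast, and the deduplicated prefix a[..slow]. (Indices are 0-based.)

slow=1, fast=3, prefix=[4, 8]

(s=0,f=1) a[fast]=8≠a[slow]=4 write a[1]=8 → slow++,fast++
(s=1,f=2) a[fast]=8=a[slow] dup → fast++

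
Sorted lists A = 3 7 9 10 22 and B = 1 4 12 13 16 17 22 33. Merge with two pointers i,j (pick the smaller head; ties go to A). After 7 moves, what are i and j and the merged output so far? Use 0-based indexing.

[i=0,j=0] A[i]=3>B[j]=1 take 1 → j++
[i=0,j=1] A[i]=3<=B[j]=4 take 3 → i++
[i=1,j=1] A[i]=7>B[j]=4 take 4 → j++
[i=1,j=2] A[i]=7<=B[j]=12 take 7 → i++
[i=2,j=2] A[i]=9<=B[j]=12 take 9 → i++
[i=3,j=2] A[i]=10<=B[j]=12 take 10 → i++
[i=4,j=2] A[i]=22>B[j]=12 take 12 → j++

i=4, j=3, merged so far=[1, 3, 4, 7, 9, 10, 12]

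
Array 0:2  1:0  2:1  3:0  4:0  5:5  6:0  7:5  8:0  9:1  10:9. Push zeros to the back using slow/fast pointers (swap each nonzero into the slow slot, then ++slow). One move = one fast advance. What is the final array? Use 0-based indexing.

[2, 1, 5, 5, 1, 9, 0, 0, 0, 0, 0]

(s=0,f=0) a[fast]=2≠0 swap→a[0]=2 → slow++,fast++
(s=1,f=1) a[fast]=0 → fast++
(s=1,f=2) a[fast]=1≠0 swap→a[1]=1 → slow++,fast++
(s=2,f=3) a[fast]=0 → fast++
(s=2,f=4) a[fast]=0 → fast++
(s=2,f=5) a[fast]=5≠0 swap→a[2]=5 → slow++,fast++
(s=3,f=6) a[fast]=0 → fast++
(s=3,f=7) a[fast]=5≠0 swap→a[3]=5 → slow++,fast++
(s=4,f=8) a[fast]=0 → fast++
(s=4,f=9) a[fast]=1≠0 swap→a[4]=1 → slow++,fast++
(s=5,f=10) a[fast]=9≠0 swap→a[5]=9 → slow++,fast++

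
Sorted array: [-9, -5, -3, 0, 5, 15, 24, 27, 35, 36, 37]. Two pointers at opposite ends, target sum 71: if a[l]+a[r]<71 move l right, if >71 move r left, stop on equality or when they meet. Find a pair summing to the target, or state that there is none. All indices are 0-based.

[0,10] -9+37=28 <71 → l++
[1,10] -5+37=32 <71 → l++
[2,10] -3+37=34 <71 → l++
[3,10] 0+37=37 <71 → l++
[4,10] 5+37=42 <71 → l++
[5,10] 15+37=52 <71 → l++
[6,10] 24+37=61 <71 → l++
[7,10] 27+37=64 <71 → l++
[8,10] 35+37=72 >71 → r--
[8,9] 35+36=71 → found

(35, 36)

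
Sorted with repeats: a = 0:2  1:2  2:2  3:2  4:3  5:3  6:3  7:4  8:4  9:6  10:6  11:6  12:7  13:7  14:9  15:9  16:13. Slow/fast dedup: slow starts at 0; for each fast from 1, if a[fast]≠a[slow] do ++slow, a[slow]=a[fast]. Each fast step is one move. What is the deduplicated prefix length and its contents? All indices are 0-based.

(s=0,f=1) a[fast]=2=a[slow] dup → fast++
(s=0,f=2) a[fast]=2=a[slow] dup → fast++
(s=0,f=3) a[fast]=2=a[slow] dup → fast++
(s=0,f=4) a[fast]=3≠a[slow]=2 write a[1]=3 → slow++,fast++
(s=1,f=5) a[fast]=3=a[slow] dup → fast++
(s=1,f=6) a[fast]=3=a[slow] dup → fast++
(s=1,f=7) a[fast]=4≠a[slow]=3 write a[2]=4 → slow++,fast++
(s=2,f=8) a[fast]=4=a[slow] dup → fast++
(s=2,f=9) a[fast]=6≠a[slow]=4 write a[3]=6 → slow++,fast++
(s=3,f=10) a[fast]=6=a[slow] dup → fast++
(s=3,f=11) a[fast]=6=a[slow] dup → fast++
(s=3,f=12) a[fast]=7≠a[slow]=6 write a[4]=7 → slow++,fast++
(s=4,f=13) a[fast]=7=a[slow] dup → fast++
(s=4,f=14) a[fast]=9≠a[slow]=7 write a[5]=9 → slow++,fast++
(s=5,f=15) a[fast]=9=a[slow] dup → fast++
(s=5,f=16) a[fast]=13≠a[slow]=9 write a[6]=13 → slow++,fast++

length 7; prefix = [2, 3, 4, 6, 7, 9, 13]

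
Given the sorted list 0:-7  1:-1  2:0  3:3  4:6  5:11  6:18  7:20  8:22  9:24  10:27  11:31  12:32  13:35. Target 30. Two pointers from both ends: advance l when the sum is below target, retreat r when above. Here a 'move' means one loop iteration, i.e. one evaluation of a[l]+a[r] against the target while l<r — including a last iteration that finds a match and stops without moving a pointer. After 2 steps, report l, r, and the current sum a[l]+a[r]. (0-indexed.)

l=1, r=12, sum=31

[0,13] -7+35=28 <30 → l++
[1,13] -1+35=34 >30 → r--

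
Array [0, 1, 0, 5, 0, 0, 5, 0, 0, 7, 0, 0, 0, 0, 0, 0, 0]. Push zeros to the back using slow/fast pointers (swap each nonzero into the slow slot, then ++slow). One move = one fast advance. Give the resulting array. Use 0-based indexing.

[1, 5, 5, 7, 0, 0, 0, 0, 0, 0, 0, 0, 0, 0, 0, 0, 0]

(s=0,f=0) a[fast]=0 → fast++
(s=0,f=1) a[fast]=1≠0 swap→a[0]=1 → slow++,fast++
(s=1,f=2) a[fast]=0 → fast++
(s=1,f=3) a[fast]=5≠0 swap→a[1]=5 → slow++,fast++
(s=2,f=4) a[fast]=0 → fast++
(s=2,f=5) a[fast]=0 → fast++
(s=2,f=6) a[fast]=5≠0 swap→a[2]=5 → slow++,fast++
(s=3,f=7) a[fast]=0 → fast++
(s=3,f=8) a[fast]=0 → fast++
(s=3,f=9) a[fast]=7≠0 swap→a[3]=7 → slow++,fast++
(s=4,f=10) a[fast]=0 → fast++
(s=4,f=11) a[fast]=0 → fast++
(s=4,f=12) a[fast]=0 → fast++
(s=4,f=13) a[fast]=0 → fast++
(s=4,f=14) a[fast]=0 → fast++
(s=4,f=15) a[fast]=0 → fast++
(s=4,f=16) a[fast]=0 → fast++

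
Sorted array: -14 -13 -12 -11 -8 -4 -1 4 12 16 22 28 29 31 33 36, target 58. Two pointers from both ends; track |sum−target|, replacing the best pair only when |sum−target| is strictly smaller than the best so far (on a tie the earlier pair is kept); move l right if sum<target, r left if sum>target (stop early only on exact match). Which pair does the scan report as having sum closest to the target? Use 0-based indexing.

l=0 r=15: -14+36=22 d=36 *, l++
l=1 r=15: -13+36=23 d=35 *, l++
l=2 r=15: -12+36=24 d=34 *, l++
l=3 r=15: -11+36=25 d=33 *, l++
l=4 r=15: -8+36=28 d=30 *, l++
l=5 r=15: -4+36=32 d=26 *, l++
l=6 r=15: -1+36=35 d=23 *, l++
l=7 r=15: 4+36=40 d=18 *, l++
l=8 r=15: 12+36=48 d=10 *, l++
l=9 r=15: 16+36=52 d=6 *, l++
l=10 r=15: 22+36=58 d=0 *, stop

pair (22, 36) with sum 58 (|Δ|=0)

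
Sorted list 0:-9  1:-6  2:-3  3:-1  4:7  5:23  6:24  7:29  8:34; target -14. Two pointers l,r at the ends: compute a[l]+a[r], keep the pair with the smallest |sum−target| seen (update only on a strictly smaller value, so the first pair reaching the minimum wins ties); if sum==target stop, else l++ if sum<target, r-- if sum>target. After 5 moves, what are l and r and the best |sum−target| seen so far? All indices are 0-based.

l=0, r=3, best |Δ|=12

[0,8] -9+34=25 d=39 * → r--
[0,7] -9+29=20 d=34 * → r--
[0,6] -9+24=15 d=29 * → r--
[0,5] -9+23=14 d=28 * → r--
[0,4] -9+7=-2 d=12 * → r--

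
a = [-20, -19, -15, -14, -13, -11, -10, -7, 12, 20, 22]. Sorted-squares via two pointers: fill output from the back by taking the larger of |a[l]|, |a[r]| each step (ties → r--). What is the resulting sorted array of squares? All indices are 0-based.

[49, 100, 121, 144, 169, 196, 225, 361, 400, 400, 484]

l=0 r=10: |-20|<=|22| out[10]=484, r--
l=0 r=9: |-20|<=|20| out[9]=400, r--
l=0 r=8: |-20|>|12| out[8]=400, l++
l=1 r=8: |-19|>|12| out[7]=361, l++
l=2 r=8: |-15|>|12| out[6]=225, l++
l=3 r=8: |-14|>|12| out[5]=196, l++
l=4 r=8: |-13|>|12| out[4]=169, l++
l=5 r=8: |-11|<=|12| out[3]=144, r--
l=5 r=7: |-11|>|-7| out[2]=121, l++
l=6 r=7: |-10|>|-7| out[1]=100, l++
l=7 r=7: |-7|<=|-7| out[0]=49, r--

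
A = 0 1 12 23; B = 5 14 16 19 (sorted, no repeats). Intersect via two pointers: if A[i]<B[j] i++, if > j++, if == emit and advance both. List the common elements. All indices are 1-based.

[i=1,j=1] 0<5 → i++
[i=2,j=1] 1<5 → i++
[i=3,j=1] 12>5 → j++
[i=3,j=2] 12<14 → i++
[i=4,j=2] 23>14 → j++
[i=4,j=3] 23>16 → j++
[i=4,j=4] 23>19 → j++

intersection = []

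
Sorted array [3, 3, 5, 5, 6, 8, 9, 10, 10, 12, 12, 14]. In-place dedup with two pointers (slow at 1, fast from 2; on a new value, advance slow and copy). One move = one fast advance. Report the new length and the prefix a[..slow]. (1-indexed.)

length 8; prefix = [3, 5, 6, 8, 9, 10, 12, 14]

(s=1,f=2) a[fast]=3=a[slow] dup → fast++
(s=1,f=3) a[fast]=5≠a[slow]=3 write a[2]=5 → slow++,fast++
(s=2,f=4) a[fast]=5=a[slow] dup → fast++
(s=2,f=5) a[fast]=6≠a[slow]=5 write a[3]=6 → slow++,fast++
(s=3,f=6) a[fast]=8≠a[slow]=6 write a[4]=8 → slow++,fast++
(s=4,f=7) a[fast]=9≠a[slow]=8 write a[5]=9 → slow++,fast++
(s=5,f=8) a[fast]=10≠a[slow]=9 write a[6]=10 → slow++,fast++
(s=6,f=9) a[fast]=10=a[slow] dup → fast++
(s=6,f=10) a[fast]=12≠a[slow]=10 write a[7]=12 → slow++,fast++
(s=7,f=11) a[fast]=12=a[slow] dup → fast++
(s=7,f=12) a[fast]=14≠a[slow]=12 write a[8]=14 → slow++,fast++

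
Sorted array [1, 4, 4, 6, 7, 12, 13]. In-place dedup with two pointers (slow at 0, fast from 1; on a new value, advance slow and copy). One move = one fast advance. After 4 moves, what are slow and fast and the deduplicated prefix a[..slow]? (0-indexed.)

slow=3, fast=5, prefix=[1, 4, 6, 7]

slow=0 fast=1: a[fast]=4≠a[slow]=1 write a[1]=4, slow++,fast++
slow=1 fast=2: a[fast]=4=a[slow] dup, fast++
slow=1 fast=3: a[fast]=6≠a[slow]=4 write a[2]=6, slow++,fast++
slow=2 fast=4: a[fast]=7≠a[slow]=6 write a[3]=7, slow++,fast++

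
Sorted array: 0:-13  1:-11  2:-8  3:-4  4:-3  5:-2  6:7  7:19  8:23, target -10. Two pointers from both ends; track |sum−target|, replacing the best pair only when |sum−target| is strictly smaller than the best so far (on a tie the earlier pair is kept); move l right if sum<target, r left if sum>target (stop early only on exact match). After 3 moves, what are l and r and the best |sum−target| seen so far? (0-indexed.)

l=0, r=5, best |Δ|=4

[0,8] -13+23=10 d=20 * → r--
[0,7] -13+19=6 d=16 * → r--
[0,6] -13+7=-6 d=4 * → r--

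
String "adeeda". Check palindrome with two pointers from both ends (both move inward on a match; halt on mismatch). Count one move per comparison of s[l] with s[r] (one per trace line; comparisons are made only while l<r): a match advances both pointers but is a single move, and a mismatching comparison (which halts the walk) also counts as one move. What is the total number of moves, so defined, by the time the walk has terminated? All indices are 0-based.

3 moves

l=0 r=5: 'a'=='a', l++,r--
l=1 r=4: 'd'=='d', l++,r--
l=2 r=3: 'e'=='e', l++,r--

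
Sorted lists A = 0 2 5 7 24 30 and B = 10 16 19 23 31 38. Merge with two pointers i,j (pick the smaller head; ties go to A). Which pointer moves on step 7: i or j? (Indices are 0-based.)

i=0 j=0: A[i]=0<=B[j]=10 take 0, i++
i=1 j=0: A[i]=2<=B[j]=10 take 2, i++
i=2 j=0: A[i]=5<=B[j]=10 take 5, i++
i=3 j=0: A[i]=7<=B[j]=10 take 7, i++
i=4 j=0: A[i]=24>B[j]=10 take 10, j++
i=4 j=1: A[i]=24>B[j]=16 take 16, j++
i=4 j=2: A[i]=24>B[j]=19 take 19, j++

j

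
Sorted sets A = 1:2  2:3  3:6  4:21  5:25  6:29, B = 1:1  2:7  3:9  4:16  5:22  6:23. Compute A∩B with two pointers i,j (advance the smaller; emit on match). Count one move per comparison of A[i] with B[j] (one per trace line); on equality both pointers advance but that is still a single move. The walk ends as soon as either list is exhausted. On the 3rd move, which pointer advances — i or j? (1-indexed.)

i

i=1 j=1: 2>1, j++
i=1 j=2: 2<7, i++
i=2 j=2: 3<7, i++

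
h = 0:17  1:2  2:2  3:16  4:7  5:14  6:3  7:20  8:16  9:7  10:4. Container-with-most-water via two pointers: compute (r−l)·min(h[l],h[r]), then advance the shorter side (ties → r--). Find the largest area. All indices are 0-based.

[0,10] min(17,4)*10=40 best=40 * → r--
[0,9] min(17,7)*9=63 best=63 * → r--
[0,8] min(17,16)*8=128 best=128 * → r--
[0,7] min(17,20)*7=119 best=128 → l++
[1,7] min(2,20)*6=12 best=128 → l++
[2,7] min(2,20)*5=10 best=128 → l++
[3,7] min(16,20)*4=64 best=128 → l++
[4,7] min(7,20)*3=21 best=128 → l++
[5,7] min(14,20)*2=28 best=128 → l++
[6,7] min(3,20)*1=3 best=128 → l++

max area = 128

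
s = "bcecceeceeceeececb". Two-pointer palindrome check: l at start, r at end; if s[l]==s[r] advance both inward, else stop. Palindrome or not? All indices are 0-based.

not a palindrome (mismatch at 4,13)

[0,17] 'b'=='b' → l++,r--
[1,16] 'c'=='c' → l++,r--
[2,15] 'e'=='e' → l++,r--
[3,14] 'c'=='c' → l++,r--
[4,13] 'c'!='e' → stop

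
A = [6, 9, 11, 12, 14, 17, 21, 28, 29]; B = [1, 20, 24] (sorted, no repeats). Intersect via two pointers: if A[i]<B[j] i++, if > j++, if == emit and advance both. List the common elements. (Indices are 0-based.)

[i=0,j=0] 6>1 → j++
[i=0,j=1] 6<20 → i++
[i=1,j=1] 9<20 → i++
[i=2,j=1] 11<20 → i++
[i=3,j=1] 12<20 → i++
[i=4,j=1] 14<20 → i++
[i=5,j=1] 17<20 → i++
[i=6,j=1] 21>20 → j++
[i=6,j=2] 21<24 → i++
[i=7,j=2] 28>24 → j++

intersection = []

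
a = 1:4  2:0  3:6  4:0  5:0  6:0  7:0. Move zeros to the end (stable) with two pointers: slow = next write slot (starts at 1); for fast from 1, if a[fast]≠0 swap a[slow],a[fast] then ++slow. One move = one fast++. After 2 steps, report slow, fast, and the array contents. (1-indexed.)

slow=1 fast=1: a[fast]=4≠0 swap→a[1]=4, slow++,fast++
slow=2 fast=2: a[fast]=0, fast++

slow=2, fast=3, a=[4, 0, 6, 0, 0, 0, 0]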